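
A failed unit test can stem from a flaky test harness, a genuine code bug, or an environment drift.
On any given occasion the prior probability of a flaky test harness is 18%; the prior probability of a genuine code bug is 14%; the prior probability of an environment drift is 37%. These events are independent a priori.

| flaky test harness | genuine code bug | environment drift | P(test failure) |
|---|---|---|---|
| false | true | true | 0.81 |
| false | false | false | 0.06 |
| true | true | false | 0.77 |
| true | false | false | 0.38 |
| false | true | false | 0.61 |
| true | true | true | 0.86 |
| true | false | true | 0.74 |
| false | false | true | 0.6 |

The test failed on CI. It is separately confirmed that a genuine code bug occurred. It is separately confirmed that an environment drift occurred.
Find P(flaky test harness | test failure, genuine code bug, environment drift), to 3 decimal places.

P(test failure | genuine code bug, environment drift) = 0.81×0.82 + 0.86×0.18 = 0.664200 + 0.154800 = 0.819000
The flaky test harness-present share is 0.86×0.18 = 0.154800.
Hence the posterior is 0.154800/0.819000 ≈ 0.189.

P(flaky test harness | test failure, genuine code bug, environment drift) ≈ 0.189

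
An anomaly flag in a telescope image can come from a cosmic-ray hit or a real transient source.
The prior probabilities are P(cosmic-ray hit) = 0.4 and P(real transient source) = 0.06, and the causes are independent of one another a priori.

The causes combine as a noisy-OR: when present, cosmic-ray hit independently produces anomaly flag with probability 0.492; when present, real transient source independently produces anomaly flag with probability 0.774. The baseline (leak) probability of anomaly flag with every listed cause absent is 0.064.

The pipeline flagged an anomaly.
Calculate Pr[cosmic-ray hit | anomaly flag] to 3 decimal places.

Under noisy-OR, P(anomaly flag | causes) = 1 − (1−0.064)·∏(1−qᵢ) over the active causes.
P(anomaly flag) = 0.064*0.6*0.94 + 0.788464*0.6*0.06 + 0.524512*0.4*0.94 + 0.89254*0.4*0.06 = 0.036096 + 0.028385 + 0.197217 + 0.021421 = 0.283119
Restricting to configurations with cosmic-ray hit present: 0.197217 + 0.021421 = 0.218638.
Hence the posterior is 0.218638/0.283119 ≈ 0.772.

Pr[cosmic-ray hit | anomaly flag] ≈ 0.772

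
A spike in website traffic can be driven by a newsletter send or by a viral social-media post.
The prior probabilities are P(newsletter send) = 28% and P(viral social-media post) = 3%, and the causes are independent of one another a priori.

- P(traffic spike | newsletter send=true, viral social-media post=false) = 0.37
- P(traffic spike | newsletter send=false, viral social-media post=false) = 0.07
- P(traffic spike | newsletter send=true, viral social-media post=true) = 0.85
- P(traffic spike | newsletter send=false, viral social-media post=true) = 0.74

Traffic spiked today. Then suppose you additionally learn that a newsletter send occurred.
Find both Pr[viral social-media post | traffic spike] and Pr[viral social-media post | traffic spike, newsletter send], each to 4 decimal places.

Pr[viral social-media post | traffic spike] ≈ 0.1340; Pr[viral social-media post | traffic spike, newsletter send] ≈ 0.0663

Sum P(traffic spike|·) weighted by the priors over the 4 (newsletter send, viral social-media post) configurations:
  P(traffic spike) = 0.07·0.72·0.97 + 0.74·0.72·0.03 + 0.37·0.28·0.97 + 0.85·0.28·0.03
        = 0.048888 + 0.015984 + 0.100492 + 0.007140 = 0.172504
Configurations with viral social-media post contribute 0.023124, so
  P(viral social-media post | traffic spike) = 0.023124 / 0.172504 ≈ 0.1340

With the extra evidence:
Numerator (weight on configurations with viral social-media post): 0.85*0.03 = 0.025500
The normalizing constant is 0.37*0.97 + 0.85*0.03 = 0.384400
P(viral social-media post | traffic spike, newsletter send) = 0.025500/0.384400 ≈ 0.0663
This is intercausal reasoning (explaining away): once newsletter send accounts for the traffic spike, viral social-media post becomes less likely.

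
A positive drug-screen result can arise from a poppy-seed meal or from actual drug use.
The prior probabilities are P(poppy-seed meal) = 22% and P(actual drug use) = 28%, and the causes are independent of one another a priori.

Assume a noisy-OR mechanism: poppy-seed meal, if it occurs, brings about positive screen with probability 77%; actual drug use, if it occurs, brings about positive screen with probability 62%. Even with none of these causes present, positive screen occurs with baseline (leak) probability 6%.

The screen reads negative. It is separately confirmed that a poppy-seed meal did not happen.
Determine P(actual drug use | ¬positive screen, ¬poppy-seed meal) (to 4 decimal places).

P(actual drug use | ¬positive screen, ¬poppy-seed meal) ≈ 0.1288

Under noisy-OR, P(positive screen | causes) = 1 − (1−0.06)·∏(1−qᵢ) over the active causes.
P(¬positive screen | ¬poppy-seed meal) = 0.94×0.72 + 0.3572×0.28 = 0.676800 + 0.100016 = 0.776816
The actual drug use-present share is 0.3572×0.28 = 0.100016.
P(actual drug use | ¬positive screen, ¬poppy-seed meal) = 0.100016 / 0.776816 ≈ 0.1288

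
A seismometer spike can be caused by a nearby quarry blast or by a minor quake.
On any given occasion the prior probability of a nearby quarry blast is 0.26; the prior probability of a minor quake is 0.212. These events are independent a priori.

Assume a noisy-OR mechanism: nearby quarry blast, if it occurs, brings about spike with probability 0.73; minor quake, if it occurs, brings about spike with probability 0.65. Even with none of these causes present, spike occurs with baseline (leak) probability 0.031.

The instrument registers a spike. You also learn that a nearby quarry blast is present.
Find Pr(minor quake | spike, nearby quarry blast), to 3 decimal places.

Pr(minor quake | spike, nearby quarry blast) ≈ 0.249

Under noisy-OR, P(spike | causes) = 1 − (1−0.031)·∏(1−qᵢ) over the active causes.
Weight on minor quake=true, given the evidence: 0.90843*0.212 = 0.192587
Normalizer over all consistent configurations: 0.73837*0.788 + 0.90843*0.212 = 0.774423
P(minor quake | spike, nearby quarry blast) = 0.192587/0.774423 ≈ 0.249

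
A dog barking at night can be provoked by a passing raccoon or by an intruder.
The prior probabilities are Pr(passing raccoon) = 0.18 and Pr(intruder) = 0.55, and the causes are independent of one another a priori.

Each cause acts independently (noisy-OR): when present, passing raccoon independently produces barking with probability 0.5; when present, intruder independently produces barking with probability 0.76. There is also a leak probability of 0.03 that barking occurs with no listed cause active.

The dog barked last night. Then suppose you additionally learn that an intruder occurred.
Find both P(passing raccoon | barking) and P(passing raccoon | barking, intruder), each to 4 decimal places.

Under noisy-OR, P(barking | causes) = 1 − (1−0.03)·∏(1−qᵢ) over the active causes.
For the numerator, keep only passing raccoon=true terms: 0.041715 + 0.087476 = 0.129191
Normalizer over all consistent configurations: 0.03*0.82*0.45 + 0.7672*0.82*0.55 + 0.515*0.18*0.45 + 0.8836*0.18*0.55 = 0.486268
Posterior = 0.129191 / 0.486268 ≈ 0.2657

With the extra evidence:
P(barking | intruder) = 0.7672·0.82 + 0.8836·0.18 = 0.629104 + 0.159048 = 0.788152
Of this, 0.159048 comes from 0.8836·0.18 (the passing raccoon=true cases).
P(passing raccoon | barking, intruder) = 0.159048 / 0.788152 ≈ 0.2018
— intruder explains away the evidence for passing raccoon.

P(passing raccoon | barking) ≈ 0.2657; P(passing raccoon | barking, intruder) ≈ 0.2018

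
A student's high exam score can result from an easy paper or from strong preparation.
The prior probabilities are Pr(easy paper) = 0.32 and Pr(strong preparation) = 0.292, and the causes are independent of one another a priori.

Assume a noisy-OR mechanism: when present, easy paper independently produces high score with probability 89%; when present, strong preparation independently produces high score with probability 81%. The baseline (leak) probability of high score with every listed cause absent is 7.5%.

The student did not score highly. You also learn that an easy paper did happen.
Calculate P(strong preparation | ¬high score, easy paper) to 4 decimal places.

P(strong preparation | ¬high score, easy paper) ≈ 0.0727

Under noisy-OR, P(high score | causes) = 1 − (1−0.075)·∏(1−qᵢ) over the active causes.
Weight on strong preparation=true, given the evidence: 0.019332*0.292 = 0.005645
Denominator P(¬high score | easy paper): 0.10175*0.708 + 0.019332*0.292 = 0.077684
Posterior = 0.005645 / 0.077684 ≈ 0.0727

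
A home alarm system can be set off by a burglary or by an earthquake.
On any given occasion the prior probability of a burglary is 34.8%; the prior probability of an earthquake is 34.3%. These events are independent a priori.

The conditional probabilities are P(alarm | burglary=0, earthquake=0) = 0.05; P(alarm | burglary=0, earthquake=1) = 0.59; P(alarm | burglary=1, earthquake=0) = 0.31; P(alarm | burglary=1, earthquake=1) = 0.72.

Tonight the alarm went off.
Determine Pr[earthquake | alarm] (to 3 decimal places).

Enumerate the 4 (burglary, earthquake) configurations and weight by the priors:
  P(alarm) = 0.05*0.652*0.657 + 0.59*0.652*0.343 + 0.31*0.348*0.657 + 0.72*0.348*0.343
        = 0.021418 + 0.131945 + 0.070877 + 0.085942 = 0.310182
Configurations with earthquake contribute 0.217887, so
  P(earthquake | alarm) = 0.217887 / 0.310182 ≈ 0.702

Pr[earthquake | alarm] ≈ 0.702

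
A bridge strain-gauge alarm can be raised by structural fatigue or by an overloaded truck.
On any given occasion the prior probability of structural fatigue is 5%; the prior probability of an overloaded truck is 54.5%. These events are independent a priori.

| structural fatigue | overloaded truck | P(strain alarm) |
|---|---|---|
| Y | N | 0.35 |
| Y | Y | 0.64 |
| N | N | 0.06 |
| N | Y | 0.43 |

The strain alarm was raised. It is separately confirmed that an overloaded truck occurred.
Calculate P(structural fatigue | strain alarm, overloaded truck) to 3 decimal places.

P(strain alarm | overloaded truck) = 0.43×0.95 + 0.64×0.05 = 0.408500 + 0.032000 = 0.440500
Restricting to configurations with structural fatigue present: 0.64×0.05 = 0.032000.
Hence the posterior is 0.032000/0.440500 ≈ 0.073.

P(structural fatigue | strain alarm, overloaded truck) ≈ 0.073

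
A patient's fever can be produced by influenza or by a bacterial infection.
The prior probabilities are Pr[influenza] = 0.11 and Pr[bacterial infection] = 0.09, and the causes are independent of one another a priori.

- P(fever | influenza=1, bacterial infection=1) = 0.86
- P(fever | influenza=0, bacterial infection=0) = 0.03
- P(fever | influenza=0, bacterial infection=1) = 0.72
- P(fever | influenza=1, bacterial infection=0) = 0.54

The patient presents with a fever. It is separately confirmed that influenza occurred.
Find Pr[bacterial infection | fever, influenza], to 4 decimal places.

Pr[bacterial infection | fever, influenza] ≈ 0.1361

For the numerator, keep only bacterial infection=true terms: 0.86·0.09 = 0.077400
The normalizing constant is 0.54·0.91 + 0.86·0.09 = 0.568800
Posterior = 0.077400 / 0.568800 ≈ 0.1361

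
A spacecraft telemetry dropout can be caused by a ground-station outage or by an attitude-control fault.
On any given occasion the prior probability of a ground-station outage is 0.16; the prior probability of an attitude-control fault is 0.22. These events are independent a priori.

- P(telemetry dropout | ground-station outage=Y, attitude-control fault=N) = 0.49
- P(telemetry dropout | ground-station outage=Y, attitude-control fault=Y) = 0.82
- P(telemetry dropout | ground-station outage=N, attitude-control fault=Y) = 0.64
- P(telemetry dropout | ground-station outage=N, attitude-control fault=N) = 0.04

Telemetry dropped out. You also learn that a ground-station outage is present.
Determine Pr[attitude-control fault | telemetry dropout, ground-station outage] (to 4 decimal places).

Pr[attitude-control fault | telemetry dropout, ground-station outage] ≈ 0.3207

Weight on attitude-control fault=true, given the evidence: 0.82×0.22 = 0.180400
The normalizing constant is 0.49×0.78 + 0.82×0.22 = 0.562600
Posterior = 0.180400 / 0.562600 ≈ 0.3207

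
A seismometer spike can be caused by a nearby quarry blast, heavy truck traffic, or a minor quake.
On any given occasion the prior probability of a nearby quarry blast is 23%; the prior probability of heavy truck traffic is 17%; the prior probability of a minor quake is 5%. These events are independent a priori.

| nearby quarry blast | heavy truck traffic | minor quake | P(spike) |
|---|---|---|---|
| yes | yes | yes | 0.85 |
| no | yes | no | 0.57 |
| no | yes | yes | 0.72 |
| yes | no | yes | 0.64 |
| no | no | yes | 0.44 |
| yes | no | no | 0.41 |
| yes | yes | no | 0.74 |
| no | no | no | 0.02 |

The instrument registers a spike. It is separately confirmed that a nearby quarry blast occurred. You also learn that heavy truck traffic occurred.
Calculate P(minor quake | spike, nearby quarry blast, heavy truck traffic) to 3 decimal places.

P(minor quake | spike, nearby quarry blast, heavy truck traffic) ≈ 0.057

By total probability over both values of minor quake:
  P(spike | nearby quarry blast, heavy truck traffic) = 0.74·0.95 + 0.85·0.05
        = 0.703000 + 0.042500 = 0.745500
Configurations with minor quake contribute 0.042500, so
  P(minor quake | spike, nearby quarry blast, heavy truck traffic) = 0.042500 / 0.745500 ≈ 0.057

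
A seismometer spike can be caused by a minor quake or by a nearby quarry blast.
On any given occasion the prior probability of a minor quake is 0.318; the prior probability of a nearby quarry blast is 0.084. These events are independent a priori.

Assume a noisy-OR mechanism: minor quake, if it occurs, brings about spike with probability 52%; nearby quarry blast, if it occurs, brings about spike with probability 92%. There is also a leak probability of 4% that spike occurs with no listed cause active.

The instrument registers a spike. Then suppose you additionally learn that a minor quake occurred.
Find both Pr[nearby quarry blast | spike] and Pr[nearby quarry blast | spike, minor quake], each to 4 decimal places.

Pr[nearby quarry blast | spike] ≈ 0.3016; Pr[nearby quarry blast | spike, minor quake] ≈ 0.1407

Under noisy-OR, P(spike | causes) = 1 − (1−0.04)·∏(1−qᵢ) over the active causes.
Numerator (weight on configurations with nearby quarry blast): 0.052888 + 0.025727 = 0.078615
Denominator P(spike): 0.04×0.682×0.916 + 0.9232×0.682×0.084 + 0.5392×0.318×0.916 + 0.963136×0.318×0.084 = 0.260665
P(nearby quarry blast | spike) = 0.078615/0.260665 ≈ 0.3016

With the extra evidence:
Numerator (weight on configurations with nearby quarry blast): 0.963136·0.084 = 0.080903
Normalizer over all consistent configurations: 0.5392·0.916 + 0.963136·0.084 = 0.574810
Posterior = 0.080903 / 0.574810 ≈ 0.1407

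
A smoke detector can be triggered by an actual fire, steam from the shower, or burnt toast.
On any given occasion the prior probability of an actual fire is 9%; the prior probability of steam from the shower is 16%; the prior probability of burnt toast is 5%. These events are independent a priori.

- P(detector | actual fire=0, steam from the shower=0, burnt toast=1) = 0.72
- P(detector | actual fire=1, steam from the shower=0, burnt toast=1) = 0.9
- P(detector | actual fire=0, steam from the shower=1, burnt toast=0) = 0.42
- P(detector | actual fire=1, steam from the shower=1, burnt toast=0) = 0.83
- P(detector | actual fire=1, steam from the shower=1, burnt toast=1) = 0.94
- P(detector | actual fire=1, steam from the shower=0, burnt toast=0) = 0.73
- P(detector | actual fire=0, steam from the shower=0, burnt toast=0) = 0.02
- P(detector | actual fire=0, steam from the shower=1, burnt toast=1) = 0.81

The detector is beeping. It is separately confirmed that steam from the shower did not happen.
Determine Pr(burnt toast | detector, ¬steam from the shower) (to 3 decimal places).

Pr(burnt toast | detector, ¬steam from the shower) ≈ 0.316

By total probability over the 4 (actual fire, burnt toast) configurations:
  P(detector | ¬steam from the shower) = 0.02*0.91*0.95 + 0.72*0.91*0.05 + 0.73*0.09*0.95 + 0.9*0.09*0.05
        = 0.017290 + 0.032760 + 0.062415 + 0.004050 = 0.116515
Keeping only the burnt toast-present terms gives 0.036810, so
  P(burnt toast | detector, ¬steam from the shower) = 0.036810 / 0.116515 ≈ 0.316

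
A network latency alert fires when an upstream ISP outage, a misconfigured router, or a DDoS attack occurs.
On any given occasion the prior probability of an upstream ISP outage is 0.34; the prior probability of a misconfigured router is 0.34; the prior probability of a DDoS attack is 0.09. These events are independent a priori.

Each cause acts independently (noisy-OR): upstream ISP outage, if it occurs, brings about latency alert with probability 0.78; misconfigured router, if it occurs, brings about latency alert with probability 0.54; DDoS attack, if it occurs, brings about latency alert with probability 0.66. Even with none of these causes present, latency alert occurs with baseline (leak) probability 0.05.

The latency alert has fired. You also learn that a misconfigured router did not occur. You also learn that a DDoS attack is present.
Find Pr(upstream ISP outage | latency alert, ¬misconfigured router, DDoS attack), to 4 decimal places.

Under noisy-OR, P(latency alert | causes) = 1 − (1−0.05)·∏(1−qᵢ) over the active causes.
For the numerator, keep only upstream ISP outage=true terms: 0.92894·0.34 = 0.315840
Denominator P(latency alert | ¬misconfigured router, DDoS attack): 0.677·0.66 + 0.92894·0.34 = 0.762660
Posterior = 0.315840 / 0.762660 ≈ 0.4141

Pr(upstream ISP outage | latency alert, ¬misconfigured router, DDoS attack) ≈ 0.4141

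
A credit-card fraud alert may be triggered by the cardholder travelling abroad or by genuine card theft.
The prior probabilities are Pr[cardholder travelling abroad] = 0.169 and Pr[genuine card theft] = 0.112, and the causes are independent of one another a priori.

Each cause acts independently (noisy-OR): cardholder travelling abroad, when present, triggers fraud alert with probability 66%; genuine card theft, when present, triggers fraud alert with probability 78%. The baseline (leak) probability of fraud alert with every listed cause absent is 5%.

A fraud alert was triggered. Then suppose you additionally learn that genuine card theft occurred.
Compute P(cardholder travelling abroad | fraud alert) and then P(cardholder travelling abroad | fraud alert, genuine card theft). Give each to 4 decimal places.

Under noisy-OR, P(fraud alert | causes) = 1 − (1−0.05)·∏(1−qᵢ) over the active causes.
P(fraud alert) = 0.05*0.831*0.888 + 0.791*0.831*0.112 + 0.677*0.169*0.888 + 0.92894*0.169*0.112 = 0.036896 + 0.073620 + 0.101599 + 0.017583 = 0.229698
The cardholder travelling abroad-present share is 0.101599 + 0.017583 = 0.119182.
So P(cardholder travelling abroad | fraud alert) = 0.119182/0.229698 ≈ 0.5189.

Now also conditioning on genuine card theft=true:
For the numerator, keep only cardholder travelling abroad=true terms: 0.92894×0.169 = 0.156991
The normalizing constant is 0.791×0.831 + 0.92894×0.169 = 0.814312
P(cardholder travelling abroad | fraud alert, genuine card theft) = 0.156991/0.814312 ≈ 0.1928
The drop from 0.5189 to 0.1928 is the explaining-away (discounting) effect.

P(cardholder travelling abroad | fraud alert) ≈ 0.5189; P(cardholder travelling abroad | fraud alert, genuine card theft) ≈ 0.1928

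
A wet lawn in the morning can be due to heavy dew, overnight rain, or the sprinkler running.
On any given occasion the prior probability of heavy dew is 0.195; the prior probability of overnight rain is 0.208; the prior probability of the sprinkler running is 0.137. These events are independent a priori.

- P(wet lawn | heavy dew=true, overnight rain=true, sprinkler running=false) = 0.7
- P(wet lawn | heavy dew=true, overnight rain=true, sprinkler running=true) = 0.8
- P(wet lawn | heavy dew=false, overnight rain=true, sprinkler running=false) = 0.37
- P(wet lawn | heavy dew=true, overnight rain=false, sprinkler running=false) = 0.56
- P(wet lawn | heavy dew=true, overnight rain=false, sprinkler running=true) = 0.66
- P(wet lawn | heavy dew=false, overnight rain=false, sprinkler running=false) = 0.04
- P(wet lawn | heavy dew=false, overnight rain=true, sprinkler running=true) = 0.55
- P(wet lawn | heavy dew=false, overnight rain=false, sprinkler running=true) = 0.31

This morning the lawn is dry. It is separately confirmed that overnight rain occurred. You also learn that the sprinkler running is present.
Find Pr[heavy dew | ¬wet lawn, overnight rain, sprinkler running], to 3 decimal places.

P(¬wet lawn | overnight rain, sprinkler running) = 0.45×0.805 + 0.2×0.195 = 0.362250 + 0.039000 = 0.401250
Of this, 0.039000 comes from 0.2×0.195 (the heavy dew=true cases).
So P(heavy dew | ¬wet lawn, overnight rain, sprinkler running) = 0.039000/0.401250 ≈ 0.097.

Pr[heavy dew | ¬wet lawn, overnight rain, sprinkler running] ≈ 0.097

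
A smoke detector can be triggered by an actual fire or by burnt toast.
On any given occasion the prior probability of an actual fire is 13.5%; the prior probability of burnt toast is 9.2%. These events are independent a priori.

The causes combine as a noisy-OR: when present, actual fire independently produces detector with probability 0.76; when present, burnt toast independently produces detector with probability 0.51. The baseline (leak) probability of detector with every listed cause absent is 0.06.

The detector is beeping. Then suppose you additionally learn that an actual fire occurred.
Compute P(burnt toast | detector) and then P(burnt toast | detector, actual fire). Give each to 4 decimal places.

Under noisy-OR, P(detector | causes) = 1 − (1−0.06)·∏(1−qᵢ) over the active causes.
Enumerate the 4 (actual fire, burnt toast) configurations and weight by the priors:
  P(detector) = 0.06·0.865·0.908 + 0.5394·0.865·0.092 + 0.7744·0.135·0.908 + 0.889456·0.135·0.092
        = 0.047125 + 0.042925 + 0.094926 + 0.011047 = 0.196023
Keeping only the burnt toast-present terms gives 0.053972, so
  P(burnt toast | detector) = 0.053972 / 0.196023 ≈ 0.2753

With the extra evidence:
P(detector | actual fire) = 0.7744*0.908 + 0.889456*0.092 = 0.703155 + 0.081830 = 0.784985
Of this, 0.081830 comes from 0.889456*0.092 (the burnt toast=true cases).
P(burnt toast | detector, actual fire) = 0.081830 / 0.784985 ≈ 0.1042

P(burnt toast | detector) ≈ 0.2753; P(burnt toast | detector, actual fire) ≈ 0.1042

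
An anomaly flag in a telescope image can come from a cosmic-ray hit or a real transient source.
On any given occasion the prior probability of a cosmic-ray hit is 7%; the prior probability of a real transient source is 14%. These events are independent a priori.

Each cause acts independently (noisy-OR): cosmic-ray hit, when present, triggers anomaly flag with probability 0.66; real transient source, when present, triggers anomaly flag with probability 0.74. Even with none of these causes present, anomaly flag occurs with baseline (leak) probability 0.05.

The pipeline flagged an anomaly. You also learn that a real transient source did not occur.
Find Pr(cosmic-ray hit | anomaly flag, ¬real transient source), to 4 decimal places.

Pr(cosmic-ray hit | anomaly flag, ¬real transient source) ≈ 0.5047

Under noisy-OR, P(anomaly flag | causes) = 1 − (1−0.05)·∏(1−qᵢ) over the active causes.
Numerator (weight on configurations with cosmic-ray hit): 0.677×0.07 = 0.047390
Normalizer over all consistent configurations: 0.05×0.93 + 0.677×0.07 = 0.093890
P(cosmic-ray hit | anomaly flag, ¬real transient source) = 0.047390/0.093890 ≈ 0.5047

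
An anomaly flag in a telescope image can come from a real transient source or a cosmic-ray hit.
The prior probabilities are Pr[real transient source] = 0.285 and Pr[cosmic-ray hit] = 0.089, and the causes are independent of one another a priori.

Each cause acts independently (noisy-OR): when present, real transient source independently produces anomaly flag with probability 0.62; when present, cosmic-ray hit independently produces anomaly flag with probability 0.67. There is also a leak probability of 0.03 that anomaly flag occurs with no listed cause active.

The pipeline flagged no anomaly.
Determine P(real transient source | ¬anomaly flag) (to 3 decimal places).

Under noisy-OR, P(anomaly flag | causes) = 1 − (1−0.03)·∏(1−qᵢ) over the active causes.
Numerator (weight on configurations with real transient source): 0.095701 + 0.003085 = 0.098786
Normalizer over all consistent configurations: 0.97*0.715*0.911 + 0.3201*0.715*0.089 + 0.3686*0.285*0.911 + 0.121638*0.285*0.089 = 0.750980
Posterior = 0.098786 / 0.750980 ≈ 0.132

P(real transient source | ¬anomaly flag) ≈ 0.132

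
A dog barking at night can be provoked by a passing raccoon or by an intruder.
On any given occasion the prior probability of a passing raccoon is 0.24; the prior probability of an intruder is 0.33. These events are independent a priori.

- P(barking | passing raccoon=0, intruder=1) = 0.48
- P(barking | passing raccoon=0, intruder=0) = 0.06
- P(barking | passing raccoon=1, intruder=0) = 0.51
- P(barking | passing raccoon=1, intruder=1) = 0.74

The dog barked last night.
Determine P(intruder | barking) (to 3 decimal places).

Numerator (weight on configurations with intruder): 0.120384 + 0.058608 = 0.178992
Normalizer over all consistent configurations: 0.06·0.76·0.67 + 0.48·0.76·0.33 + 0.51·0.24·0.67 + 0.74·0.24·0.33 = 0.291552
P(intruder | barking) = 0.178992/0.291552 ≈ 0.614

P(intruder | barking) ≈ 0.614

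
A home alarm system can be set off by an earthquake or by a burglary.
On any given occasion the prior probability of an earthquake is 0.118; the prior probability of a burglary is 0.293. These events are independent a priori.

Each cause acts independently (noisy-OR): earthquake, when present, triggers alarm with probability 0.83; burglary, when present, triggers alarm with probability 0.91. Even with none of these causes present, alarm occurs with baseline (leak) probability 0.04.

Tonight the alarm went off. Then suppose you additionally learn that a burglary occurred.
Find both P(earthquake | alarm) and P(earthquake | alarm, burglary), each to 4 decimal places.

Under noisy-OR, P(alarm | causes) = 1 − (1−0.04)·∏(1−qᵢ) over the active causes.
P(alarm) = 0.04·0.882·0.707 + 0.9136·0.882·0.293 + 0.8368·0.118·0.707 + 0.985312·0.118·0.293 = 0.024943 + 0.236098 + 0.069811 + 0.034066 = 0.364918
Of this, 0.103877 comes from 0.069811 + 0.034066 (the earthquake=true cases).
P(earthquake | alarm) = 0.103877 / 0.364918 ≈ 0.2847

Now condition on the additional information:
Numerator (weight on configurations with earthquake): 0.985312·0.118 = 0.116267
Denominator P(alarm | burglary): 0.9136·0.882 + 0.985312·0.118 = 0.922062
Posterior = 0.116267 / 0.922062 ≈ 0.1261
This is intercausal reasoning (explaining away): once burglary accounts for the alarm, earthquake becomes less likely.

P(earthquake | alarm) ≈ 0.2847; P(earthquake | alarm, burglary) ≈ 0.1261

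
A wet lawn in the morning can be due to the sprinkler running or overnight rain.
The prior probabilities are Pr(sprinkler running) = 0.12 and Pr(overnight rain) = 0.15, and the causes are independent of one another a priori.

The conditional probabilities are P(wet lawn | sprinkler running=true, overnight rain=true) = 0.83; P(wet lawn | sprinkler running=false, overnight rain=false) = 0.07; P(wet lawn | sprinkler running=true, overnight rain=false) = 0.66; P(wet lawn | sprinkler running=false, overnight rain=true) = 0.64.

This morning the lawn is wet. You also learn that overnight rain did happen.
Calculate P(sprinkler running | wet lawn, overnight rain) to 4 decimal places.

Sum P(wet lawn|·) weighted by the priors over both values of sprinkler running:
  P(wet lawn | overnight rain) = 0.64*0.88 + 0.83*0.12
        = 0.563200 + 0.099600 = 0.662800
Keeping only the sprinkler running-present terms gives 0.099600, so
  P(sprinkler running | wet lawn, overnight rain) = 0.099600 / 0.662800 ≈ 0.1503

P(sprinkler running | wet lawn, overnight rain) ≈ 0.1503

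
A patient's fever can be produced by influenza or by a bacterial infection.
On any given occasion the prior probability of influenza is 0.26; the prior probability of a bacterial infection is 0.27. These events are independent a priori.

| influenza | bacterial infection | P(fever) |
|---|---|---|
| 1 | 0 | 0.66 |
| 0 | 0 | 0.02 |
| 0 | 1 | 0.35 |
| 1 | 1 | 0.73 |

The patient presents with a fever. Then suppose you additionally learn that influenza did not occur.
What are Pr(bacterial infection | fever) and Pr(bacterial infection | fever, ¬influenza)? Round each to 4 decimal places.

Pr(bacterial infection | fever) ≈ 0.4710; Pr(bacterial infection | fever, ¬influenza) ≈ 0.8662

P(fever) = 0.02*0.74*0.73 + 0.35*0.74*0.27 + 0.66*0.26*0.73 + 0.73*0.26*0.27 = 0.010804 + 0.069930 + 0.125268 + 0.051246 = 0.257248
Restricting to configurations with bacterial infection present: 0.069930 + 0.051246 = 0.121176.
P(bacterial infection | fever) = 0.121176 / 0.257248 ≈ 0.4710

With the extra evidence:
By total probability over both values of bacterial infection:
  P(fever | ¬influenza) = 0.02·0.73 + 0.35·0.27
        = 0.014600 + 0.094500 = 0.109100
The terms with bacterial infection present sum to 0.094500, so
  P(bacterial infection | fever, ¬influenza) = 0.094500 / 0.109100 ≈ 0.8662
Ruling out influenza raises the posterior on bacterial infection — the flip side of explaining away.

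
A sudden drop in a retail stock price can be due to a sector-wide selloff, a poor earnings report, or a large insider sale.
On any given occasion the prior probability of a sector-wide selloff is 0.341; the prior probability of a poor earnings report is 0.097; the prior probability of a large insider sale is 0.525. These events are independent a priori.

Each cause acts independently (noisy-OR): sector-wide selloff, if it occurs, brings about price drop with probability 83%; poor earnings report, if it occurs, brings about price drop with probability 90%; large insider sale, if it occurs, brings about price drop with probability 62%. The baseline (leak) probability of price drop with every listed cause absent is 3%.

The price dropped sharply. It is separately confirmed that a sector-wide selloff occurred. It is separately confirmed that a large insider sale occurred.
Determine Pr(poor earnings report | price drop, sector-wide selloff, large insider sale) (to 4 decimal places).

Under noisy-OR, P(price drop | causes) = 1 − (1−0.03)·∏(1−qᵢ) over the active causes.
P(price drop | sector-wide selloff, large insider sale) = 0.937338*0.903 + 0.993734*0.097 = 0.846416 + 0.096392 = 0.942808
Restricting to configurations with poor earnings report present: 0.993734*0.097 = 0.096392.
So P(poor earnings report | price drop, sector-wide selloff, large insider sale) = 0.096392/0.942808 ≈ 0.1022.

Pr(poor earnings report | price drop, sector-wide selloff, large insider sale) ≈ 0.1022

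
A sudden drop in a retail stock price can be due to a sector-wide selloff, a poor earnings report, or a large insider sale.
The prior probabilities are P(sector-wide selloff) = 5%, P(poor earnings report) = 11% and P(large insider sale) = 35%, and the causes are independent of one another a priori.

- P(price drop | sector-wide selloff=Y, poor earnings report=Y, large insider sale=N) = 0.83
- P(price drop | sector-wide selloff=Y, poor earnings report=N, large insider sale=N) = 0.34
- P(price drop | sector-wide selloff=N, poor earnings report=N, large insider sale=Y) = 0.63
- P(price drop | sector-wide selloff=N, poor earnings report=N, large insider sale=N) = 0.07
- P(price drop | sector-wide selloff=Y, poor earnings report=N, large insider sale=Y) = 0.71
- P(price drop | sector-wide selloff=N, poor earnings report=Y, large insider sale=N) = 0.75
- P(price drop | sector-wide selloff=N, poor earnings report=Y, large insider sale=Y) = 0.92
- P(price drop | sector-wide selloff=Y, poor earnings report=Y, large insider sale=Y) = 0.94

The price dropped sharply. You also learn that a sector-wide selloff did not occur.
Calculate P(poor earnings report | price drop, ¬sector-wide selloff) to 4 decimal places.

P(price drop | ¬sector-wide selloff) = 0.07×0.89×0.65 + 0.63×0.89×0.35 + 0.75×0.11×0.65 + 0.92×0.11×0.35 = 0.040495 + 0.196245 + 0.053625 + 0.035420 = 0.325785
Restricting to configurations with poor earnings report present: 0.053625 + 0.035420 = 0.089045.
Hence the posterior is 0.089045/0.325785 ≈ 0.2733.

P(poor earnings report | price drop, ¬sector-wide selloff) ≈ 0.2733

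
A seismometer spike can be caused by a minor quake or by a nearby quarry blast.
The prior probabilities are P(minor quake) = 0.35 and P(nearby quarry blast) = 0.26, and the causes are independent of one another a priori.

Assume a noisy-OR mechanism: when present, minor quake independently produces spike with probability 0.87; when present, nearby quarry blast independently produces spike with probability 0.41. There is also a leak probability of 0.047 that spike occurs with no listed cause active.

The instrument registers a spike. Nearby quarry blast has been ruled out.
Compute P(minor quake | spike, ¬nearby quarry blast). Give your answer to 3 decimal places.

Under noisy-OR, P(spike | causes) = 1 − (1−0.047)·∏(1−qᵢ) over the active causes.
P(spike | ¬nearby quarry blast) = 0.047*0.65 + 0.87611*0.35 = 0.030550 + 0.306638 = 0.337188
The minor quake-present share is 0.87611*0.35 = 0.306638.
Hence the posterior is 0.306638/0.337188 ≈ 0.909.

P(minor quake | spike, ¬nearby quarry blast) ≈ 0.909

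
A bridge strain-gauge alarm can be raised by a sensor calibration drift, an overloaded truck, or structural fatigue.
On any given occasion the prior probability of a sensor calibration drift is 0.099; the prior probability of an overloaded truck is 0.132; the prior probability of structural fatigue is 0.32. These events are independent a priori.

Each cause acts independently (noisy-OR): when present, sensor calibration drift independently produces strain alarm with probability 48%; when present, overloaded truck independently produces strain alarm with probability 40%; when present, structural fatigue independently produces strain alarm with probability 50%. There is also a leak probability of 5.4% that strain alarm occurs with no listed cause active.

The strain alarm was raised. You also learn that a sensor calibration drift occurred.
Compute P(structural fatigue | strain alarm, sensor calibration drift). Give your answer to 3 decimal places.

P(structural fatigue | strain alarm, sensor calibration drift) ≈ 0.403

Under noisy-OR, P(strain alarm | causes) = 1 − (1−0.054)·∏(1−qᵢ) over the active causes.
For the numerator, keep only structural fatigue=true terms: 0.209442 + 0.036006 = 0.245448
Denominator P(strain alarm | sensor calibration drift): 0.50808×0.868×0.68 + 0.75404×0.868×0.32 + 0.704848×0.132×0.68 + 0.852424×0.132×0.32 = 0.608604
P(structural fatigue | strain alarm, sensor calibration drift) = 0.245448/0.608604 ≈ 0.403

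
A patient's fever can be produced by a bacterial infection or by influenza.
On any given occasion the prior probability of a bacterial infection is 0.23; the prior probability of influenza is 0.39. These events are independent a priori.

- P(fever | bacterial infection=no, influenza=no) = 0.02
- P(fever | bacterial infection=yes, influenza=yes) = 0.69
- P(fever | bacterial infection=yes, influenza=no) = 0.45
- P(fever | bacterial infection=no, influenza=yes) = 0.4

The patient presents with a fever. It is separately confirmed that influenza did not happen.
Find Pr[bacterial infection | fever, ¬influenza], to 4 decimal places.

P(fever | ¬influenza) = 0.02*0.77 + 0.45*0.23 = 0.015400 + 0.103500 = 0.118900
Restricting to configurations with bacterial infection present: 0.45*0.23 = 0.103500.
P(bacterial infection | fever, ¬influenza) = 0.103500 / 0.118900 ≈ 0.8705

Pr[bacterial infection | fever, ¬influenza] ≈ 0.8705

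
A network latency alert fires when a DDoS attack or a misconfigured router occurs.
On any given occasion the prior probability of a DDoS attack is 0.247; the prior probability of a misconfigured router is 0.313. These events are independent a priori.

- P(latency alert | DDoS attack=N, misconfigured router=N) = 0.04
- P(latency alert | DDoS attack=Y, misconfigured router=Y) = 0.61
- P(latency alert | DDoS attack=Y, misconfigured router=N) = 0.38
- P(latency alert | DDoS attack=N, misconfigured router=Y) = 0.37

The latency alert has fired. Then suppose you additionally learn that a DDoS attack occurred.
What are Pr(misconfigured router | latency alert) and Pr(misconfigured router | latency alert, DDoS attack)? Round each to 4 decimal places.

Pr(misconfigured router | latency alert) ≈ 0.6120; Pr(misconfigured router | latency alert, DDoS attack) ≈ 0.4224

For the numerator, keep only misconfigured router=true terms: 0.087205 + 0.047160 = 0.134365
The normalizing constant is 0.04×0.753×0.687 + 0.37×0.753×0.313 + 0.38×0.247×0.687 + 0.61×0.247×0.313 = 0.219539
Posterior = 0.134365 / 0.219539 ≈ 0.6120

Now condition on the additional information:
Numerator (weight on configurations with misconfigured router): 0.61·0.313 = 0.190930
Normalizer over all consistent configurations: 0.38·0.687 + 0.61·0.313 = 0.451990
Posterior = 0.190930 / 0.451990 ≈ 0.4224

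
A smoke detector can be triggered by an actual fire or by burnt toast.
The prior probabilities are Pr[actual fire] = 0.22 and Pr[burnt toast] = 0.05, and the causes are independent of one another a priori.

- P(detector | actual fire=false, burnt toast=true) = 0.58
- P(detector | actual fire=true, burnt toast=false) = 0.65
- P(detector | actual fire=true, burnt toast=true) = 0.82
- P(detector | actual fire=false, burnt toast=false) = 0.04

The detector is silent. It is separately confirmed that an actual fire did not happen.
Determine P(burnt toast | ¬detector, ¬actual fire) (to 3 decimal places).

P(burnt toast | ¬detector, ¬actual fire) ≈ 0.023

Enumerate both values of burnt toast and weight by the priors:
  P(¬detector | ¬actual fire) = 0.96×0.95 + 0.42×0.05
        = 0.912000 + 0.021000 = 0.933000
The terms with burnt toast present sum to 0.021000, so
  P(burnt toast | ¬detector, ¬actual fire) = 0.021000 / 0.933000 ≈ 0.023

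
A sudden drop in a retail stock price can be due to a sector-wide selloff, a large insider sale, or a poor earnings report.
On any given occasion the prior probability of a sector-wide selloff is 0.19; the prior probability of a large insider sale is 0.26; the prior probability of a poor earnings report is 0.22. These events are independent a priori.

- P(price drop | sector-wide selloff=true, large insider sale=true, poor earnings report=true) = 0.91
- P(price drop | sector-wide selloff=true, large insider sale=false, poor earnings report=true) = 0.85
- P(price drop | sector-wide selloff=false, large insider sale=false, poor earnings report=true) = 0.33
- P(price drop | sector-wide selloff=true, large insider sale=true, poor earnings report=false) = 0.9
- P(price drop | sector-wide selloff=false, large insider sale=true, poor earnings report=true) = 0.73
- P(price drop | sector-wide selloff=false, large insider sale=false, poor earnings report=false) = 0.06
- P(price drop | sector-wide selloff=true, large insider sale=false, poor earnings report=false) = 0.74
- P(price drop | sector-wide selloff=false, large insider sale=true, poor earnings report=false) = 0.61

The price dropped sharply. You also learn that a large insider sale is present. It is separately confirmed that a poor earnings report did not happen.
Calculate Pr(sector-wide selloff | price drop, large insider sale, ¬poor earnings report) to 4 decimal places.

Pr(sector-wide selloff | price drop, large insider sale, ¬poor earnings report) ≈ 0.2571

P(price drop | large insider sale, ¬poor earnings report) = 0.61×0.81 + 0.9×0.19 = 0.494100 + 0.171000 = 0.665100
The sector-wide selloff-present share is 0.9×0.19 = 0.171000.
So P(sector-wide selloff | price drop, large insider sale, ¬poor earnings report) = 0.171000/0.665100 ≈ 0.2571.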